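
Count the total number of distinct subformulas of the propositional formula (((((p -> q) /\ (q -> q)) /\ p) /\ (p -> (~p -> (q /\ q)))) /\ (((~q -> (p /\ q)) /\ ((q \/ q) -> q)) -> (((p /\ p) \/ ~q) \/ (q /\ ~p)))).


Formula: (((((p -> q) /\ (q -> q)) /\ p) /\ (p -> (~p -> (q /\ q)))) /\ (((~q -> (p /\ q)) /\ ((q \/ q) -> q)) -> (((p /\ p) \/ ~q) \/ (q /\ ~p))))
Subformulas found:
  1. q
  2. p
  3. ~p
  4. ~q
  5. (p /\ q)
  6. (q /\ q)
  7. (q -> q)
  8. (p /\ p)
  9. (p -> q)
  10. (q \/ q)
  11. (q /\ ~p)
  12. ((q \/ q) -> q)
  13. ((p /\ p) \/ ~q)
  14. (~q -> (p /\ q))
  15. (~p -> (q /\ q))
  16. ((p -> q) /\ (q -> q))
  17. (p -> (~p -> (q /\ q)))
  18. (((p -> q) /\ (q -> q)) /\ p)
  19. (((p /\ p) \/ ~q) \/ (q /\ ~p))
  20. ((~q -> (p /\ q)) /\ ((q \/ q) -> q))
  21. ((((p -> q) /\ (q -> q)) /\ p) /\ (p -> (~p -> (q /\ q))))
  22. (((~q -> (p /\ q)) /\ ((q \/ q) -> q)) -> (((p /\ p) \/ ~q) \/ (q /\ ~p)))
  23. (((((p -> q) /\ (q -> q)) /\ p) /\ (p -> (~p -> (q /\ q)))) /\ (((~q -> (p /\ q)) /\ ((q \/ q) -> q)) -> (((p /\ p) \/ ~q) \/ (q /\ ~p))))
Total distinct subformulas = 23

23


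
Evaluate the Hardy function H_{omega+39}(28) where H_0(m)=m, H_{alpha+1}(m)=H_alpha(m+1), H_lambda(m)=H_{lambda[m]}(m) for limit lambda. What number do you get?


H_{omega+39}(28):
Unwind the 39 successor steps: H_{omega+39}(28) = H_omega(28+39) = H_omega(67).
H_omega(m) = H_m(m) = m + m = 2m.
Result = 2 * 67 = 134

134


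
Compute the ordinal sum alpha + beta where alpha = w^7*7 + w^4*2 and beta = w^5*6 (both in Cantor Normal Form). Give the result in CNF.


Ordinal addition (w^7*7 + w^4*2) + w^5*6:
alpha's leading term has exponent 7 > beta's exponent 5, so it survives.
alpha's tail term has exponent 4 < beta's exponent 5, so it is absorbed by beta.
In ordinal addition, any term followed by a strictly larger-exponent term is absorbed.
Result = w^7*7 + w^5*6

w^7*7 + w^5*6


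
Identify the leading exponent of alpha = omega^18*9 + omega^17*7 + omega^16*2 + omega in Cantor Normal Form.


CNF: omega^18*9 + omega^17*7 + omega^16*2 + omega
The leading term is omega^18*9, which has exponent 18.

18


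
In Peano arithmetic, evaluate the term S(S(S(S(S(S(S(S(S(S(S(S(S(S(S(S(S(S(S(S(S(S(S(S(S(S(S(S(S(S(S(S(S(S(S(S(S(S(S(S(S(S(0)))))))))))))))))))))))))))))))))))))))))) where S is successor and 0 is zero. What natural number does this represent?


Counting successors applied to 0:
42 applications of S to 0 = 42

42


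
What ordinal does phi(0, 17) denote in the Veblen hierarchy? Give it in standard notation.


phi(0, 17):
phi(0, beta) = omega^beta by definition.
phi(0, 17) = omega^17

omega^17


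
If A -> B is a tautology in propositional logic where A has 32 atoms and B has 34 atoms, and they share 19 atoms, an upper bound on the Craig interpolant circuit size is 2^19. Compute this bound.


Shared atoms = 19
Craig interpolant size bound = 2^19
= 524288

524288


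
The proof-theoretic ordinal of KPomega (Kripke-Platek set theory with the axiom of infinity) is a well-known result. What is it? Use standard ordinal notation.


The proof-theoretic ordinal of KPomega (Kripke-Platek set theory with the axiom of infinity) is a standard result in ordinal analysis.
This ordinal is the supremum of order types of primitive recursive well-orderings
that the theory can prove to be well-ordered.
For KPomega (Kripke-Platek set theory with the axiom of infinity), the proof-theoretic ordinal is psi_0(epsilon_{Omega+1}).

psi_0(epsilon_{Omega+1})


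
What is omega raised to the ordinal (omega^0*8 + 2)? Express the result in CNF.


omega^(omega^0*8 + 2):
omega^0 = 1, so the exponent is 8 + 2 = 10 (finite ordinal addition).
Result = omega^10, already a single CNF term.

omega^10


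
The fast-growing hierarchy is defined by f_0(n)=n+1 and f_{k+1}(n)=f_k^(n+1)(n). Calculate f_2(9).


f_2(9) = f_1^10(9)
f_1(m) = 2m + 1.
Iterating: f_1^k(n) = 2^k*(n+1) - 1.
f_2(9) = 2^10*(9+1) - 1 = 1024*10 - 1 = 10239

10239


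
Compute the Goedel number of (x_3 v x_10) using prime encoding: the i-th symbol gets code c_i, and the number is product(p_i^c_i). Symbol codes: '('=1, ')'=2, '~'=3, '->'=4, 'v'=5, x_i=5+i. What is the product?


Formula: (x_3 v x_10)
Symbol codes: [1, 8, 5, 15, 2]
Primes: [2, 3, 5, 7, 11]
p_1^1 = 2^1 = 2
p_2^8 = 3^8 = 6561
p_3^5 = 5^5 = 3125
p_4^15 = 7^15 = 4747561509943
p_5^2 = 11^2 = 121
Product = 23556242994219117393750

23556242994219117393750


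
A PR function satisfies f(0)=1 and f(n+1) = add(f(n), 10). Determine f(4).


f(0) = 1
f(1) = add(f(0), 10) = add(1, 10) = 11
f(2) = add(f(1), 10) = add(11, 10) = 21
f(3) = add(f(2), 10) = add(21, 10) = 31
f(4) = add(f(3), 10) = add(31, 10) = 41


41


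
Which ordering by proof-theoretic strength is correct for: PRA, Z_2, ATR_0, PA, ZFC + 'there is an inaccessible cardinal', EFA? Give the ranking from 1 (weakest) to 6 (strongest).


Ordering by consistency strength:
1. EFA
2. PRA
3. PA
4. ATR_0
5. Z_2
6. ZFC + 'there is an inaccessible cardinal'


PRA=2, Z_2=5, ATR_0=4, PA=3, ZFC + 'there is an inaccessible cardinal'=6, EFA=1


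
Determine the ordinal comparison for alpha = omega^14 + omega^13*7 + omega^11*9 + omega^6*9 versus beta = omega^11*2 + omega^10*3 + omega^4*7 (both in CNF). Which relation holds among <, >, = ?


Compare term by term from highest exponent:
alpha = omega^14 + omega^13*7 + omega^11*9 + omega^6*9
beta = omega^11*2 + omega^10*3 + omega^4*7
Term 1: alpha has omega^14*1, beta has omega^11*2
Term 2: alpha has omega^13*7, beta has omega^10*3
Term 3: alpha has omega^11*9, beta has omega^4*7
Term 4: alpha has omega^6*9, beta has omega^0*0
Result: alpha > beta

alpha > beta


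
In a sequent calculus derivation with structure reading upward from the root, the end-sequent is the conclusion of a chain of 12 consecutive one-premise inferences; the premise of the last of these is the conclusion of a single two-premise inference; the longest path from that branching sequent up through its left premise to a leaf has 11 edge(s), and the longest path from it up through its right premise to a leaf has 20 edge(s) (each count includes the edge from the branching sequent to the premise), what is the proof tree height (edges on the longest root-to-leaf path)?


Longest path through the left premise: 11 edges (measured from the branching sequent)
Longest path through the right premise: 20 edges
Height of the subtree rooted at the branching sequent: max(11, 20) = 20
The branching sequent sits 12 edges above the root (the chain of one-premise inferences), so height = 20 + 12 = 32

32


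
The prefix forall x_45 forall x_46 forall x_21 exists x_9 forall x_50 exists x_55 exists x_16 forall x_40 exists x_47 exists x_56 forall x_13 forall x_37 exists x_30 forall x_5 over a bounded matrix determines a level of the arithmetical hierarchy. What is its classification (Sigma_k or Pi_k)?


Leading quantifier is forall, so the class is Pi.
Number of quantifier blocks = alternations + 1 = 8 + 1 = 9.
Classification: Pi_9

Pi_9


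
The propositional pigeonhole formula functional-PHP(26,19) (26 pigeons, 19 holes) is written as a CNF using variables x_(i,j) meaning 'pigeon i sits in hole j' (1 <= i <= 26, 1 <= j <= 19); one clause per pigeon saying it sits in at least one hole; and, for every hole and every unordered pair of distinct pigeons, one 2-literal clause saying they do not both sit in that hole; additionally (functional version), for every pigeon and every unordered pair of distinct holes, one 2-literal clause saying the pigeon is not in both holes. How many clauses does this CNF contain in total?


functional-PHP(26,19): 26 pigeons, 19 holes, 26*19 = 494 variables.
- pigeon clauses: one per pigeon -> 26 clauses
- hole clauses: 19 holes * C(26,2) = 19 * 325 -> 6175 clauses
- functional clauses: 26 pigeons * C(19,2) = 26 * 171 -> 4446 clauses
Total clauses = 26 + 6175 + 4446 = 10647

10647


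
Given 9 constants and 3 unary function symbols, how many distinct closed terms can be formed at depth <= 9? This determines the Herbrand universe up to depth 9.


Herbrand terms by depth:
Depth 0: 9 constants
Depth 1: 27 new terms (running total: 36)
Depth 2: 81 new terms (running total: 117)
Depth 3: 243 new terms (running total: 360)
Depth 4: 729 new terms (running total: 1089)
Depth 5: 2187 new terms (running total: 3276)
Depth 6: 6561 new terms (running total: 9837)
Depth 7: 19683 new terms (running total: 29520)
Depth 8: 59049 new terms (running total: 88569)
Depth 9: 177147 new terms (running total: 265716)
Total distinct ground terms = 265716

265716


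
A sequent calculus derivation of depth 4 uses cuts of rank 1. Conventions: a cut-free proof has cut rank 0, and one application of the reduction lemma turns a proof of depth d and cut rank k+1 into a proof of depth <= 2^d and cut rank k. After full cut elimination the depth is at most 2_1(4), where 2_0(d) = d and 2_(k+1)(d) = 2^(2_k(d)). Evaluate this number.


Each rank reduction sends depth d to at most 2^d; cut rank r needs r reductions.
2_0(4) = 4
2_1(4) = 2^4 = 16
Cut-free depth bound = 16

16


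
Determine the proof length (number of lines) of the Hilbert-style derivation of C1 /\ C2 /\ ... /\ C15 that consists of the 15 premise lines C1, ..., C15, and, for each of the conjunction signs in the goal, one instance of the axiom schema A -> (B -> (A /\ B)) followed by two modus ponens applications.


Conjoining 15 premises:
- 15 premise lines
- the goal has 14 conjunction signs; each costs 1 axiom instance + 2 MP = 3 lines: 3 * 14 = 42
Total = 15 + 42 = 57 lines.

57


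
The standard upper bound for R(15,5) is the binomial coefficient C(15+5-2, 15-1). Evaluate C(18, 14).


R(15,5) <= C(15+5-2, 15-1) = C(18, 14)
C(18, 14) = 18! / (14! * 4!)
= 3060

3060


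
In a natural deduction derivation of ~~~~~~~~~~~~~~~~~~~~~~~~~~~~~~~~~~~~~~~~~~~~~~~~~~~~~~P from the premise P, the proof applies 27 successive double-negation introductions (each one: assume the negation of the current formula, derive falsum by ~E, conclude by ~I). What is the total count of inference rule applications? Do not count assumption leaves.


Each double-negation introduction (from C infer ~~C) uses 2 inference nodes: one ~E (C and ~C give falsum) and one ~I (discharge ~C).
27 double negations = 27 * 2 = 54 inference nodes.

54


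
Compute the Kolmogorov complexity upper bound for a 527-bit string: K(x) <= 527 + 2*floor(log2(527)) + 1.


floor(log2(527)) = 9
2 * 9 = 18
K(x) <= 527 + 18 + 1 = 546

546


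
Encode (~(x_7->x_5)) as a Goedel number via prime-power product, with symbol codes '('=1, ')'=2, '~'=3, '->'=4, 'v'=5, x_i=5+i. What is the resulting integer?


Formula: (~(x_7->x_5))
Symbol codes: [1, 3, 1, 12, 4, 10, 2, 2]
Primes: [2, 3, 5, 7, 11, 13, 17, 19]
p_1^1 = 2^1 = 2
p_2^3 = 3^3 = 27
p_3^1 = 5^1 = 5
p_4^12 = 7^12 = 13841287201
p_5^4 = 11^4 = 14641
p_6^10 = 13^10 = 137858491849
p_7^2 = 17^2 = 289
p_8^2 = 19^2 = 361
Product = 786954372382929958062858431899470

786954372382929958062858431899470


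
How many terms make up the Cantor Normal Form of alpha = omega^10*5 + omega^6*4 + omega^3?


CNF: omega^10*5 + omega^6*4 + omega^3
Count the summands separated by '+':
  term 1: omega^10*5
  term 2: omega^6*4
  term 3: omega^3
Total terms = 3

3


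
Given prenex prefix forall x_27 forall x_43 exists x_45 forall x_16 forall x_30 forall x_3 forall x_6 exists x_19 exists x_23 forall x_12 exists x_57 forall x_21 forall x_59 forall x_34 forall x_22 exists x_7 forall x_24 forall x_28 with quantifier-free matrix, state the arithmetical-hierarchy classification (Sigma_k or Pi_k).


Leading quantifier is forall, so the class is Pi.
Number of quantifier blocks = alternations + 1 = 8 + 1 = 9.
Classification: Pi_9

Pi_9


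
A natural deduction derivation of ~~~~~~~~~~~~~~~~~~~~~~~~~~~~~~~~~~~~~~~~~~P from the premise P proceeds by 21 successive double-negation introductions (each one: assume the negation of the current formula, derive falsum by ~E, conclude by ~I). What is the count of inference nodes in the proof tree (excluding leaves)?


Each double-negation introduction (from C infer ~~C) uses 2 inference nodes: one ~E (C and ~C give falsum) and one ~I (discharge ~C).
21 double negations = 21 * 2 = 42 inference nodes.

42


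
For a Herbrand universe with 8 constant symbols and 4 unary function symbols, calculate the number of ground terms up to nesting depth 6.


Herbrand terms by depth:
Depth 0: 8 constants
Depth 1: 32 new terms (running total: 40)
Depth 2: 128 new terms (running total: 168)
Depth 3: 512 new terms (running total: 680)
Depth 4: 2048 new terms (running total: 2728)
Depth 5: 8192 new terms (running total: 10920)
Depth 6: 32768 new terms (running total: 43688)
Total distinct ground terms = 43688

43688


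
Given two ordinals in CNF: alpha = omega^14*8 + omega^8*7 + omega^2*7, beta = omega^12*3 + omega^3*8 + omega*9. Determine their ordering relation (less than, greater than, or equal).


Compare term by term from highest exponent:
alpha = omega^14*8 + omega^8*7 + omega^2*7
beta = omega^12*3 + omega^3*8 + omega*9
Term 1: alpha has omega^14*8, beta has omega^12*3
Term 2: alpha has omega^8*7, beta has omega^3*8
Term 3: alpha has omega^2*7, beta has omega^1*9
Result: alpha > beta

alpha > beta


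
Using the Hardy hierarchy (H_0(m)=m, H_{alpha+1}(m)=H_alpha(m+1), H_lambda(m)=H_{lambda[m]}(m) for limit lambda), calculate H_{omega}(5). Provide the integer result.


H_{omega}(5):
H_omega(m) = H_m(m) = m + m = 2m.
Result = 2 * 5 = 10

10


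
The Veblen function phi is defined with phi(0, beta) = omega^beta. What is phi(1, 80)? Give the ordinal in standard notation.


phi(1, 80):
phi(1, beta) = epsilon_beta (the beta-th epsilon number).
phi(1, 80) = epsilon_80

epsilon_80


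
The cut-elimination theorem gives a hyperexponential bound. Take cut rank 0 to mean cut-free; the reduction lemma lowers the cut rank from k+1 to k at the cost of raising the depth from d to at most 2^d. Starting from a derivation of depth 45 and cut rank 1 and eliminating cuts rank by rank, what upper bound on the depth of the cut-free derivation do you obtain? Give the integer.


Each rank reduction sends depth d to at most 2^d; cut rank r needs r reductions.
2_0(45) = 45
2_1(45) = 2^45 = 35184372088832
Cut-free depth bound = 35184372088832

35184372088832


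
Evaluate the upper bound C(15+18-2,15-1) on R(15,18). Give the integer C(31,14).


R(15,18) <= C(15+18-2, 15-1) = C(31, 14)
C(31, 14) = 31! / (14! * 17!)
= 265182525

265182525


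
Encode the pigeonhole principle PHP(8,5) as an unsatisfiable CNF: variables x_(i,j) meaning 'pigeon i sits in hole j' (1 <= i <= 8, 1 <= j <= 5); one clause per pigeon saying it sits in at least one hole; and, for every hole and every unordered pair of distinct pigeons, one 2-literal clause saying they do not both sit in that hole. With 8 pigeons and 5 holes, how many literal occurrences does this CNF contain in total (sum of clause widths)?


PHP(8,5): 8 pigeons, 5 holes, 8*5 = 40 variables.
- pigeon clauses: one per pigeon -> 8 clauses of width 5 -> 40 literals
- hole clauses: 5 holes * C(8,2) = 5 * 28 -> 140 clauses of width 2 -> 280 literals
Total literal occurrences = 40 + 280 = 320

320


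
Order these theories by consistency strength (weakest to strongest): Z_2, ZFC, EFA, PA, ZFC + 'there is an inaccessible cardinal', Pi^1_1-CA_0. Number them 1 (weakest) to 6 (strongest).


Ordering by consistency strength:
1. EFA
2. PA
3. Pi^1_1-CA_0
4. Z_2
5. ZFC
6. ZFC + 'there is an inaccessible cardinal'


Z_2=4, ZFC=5, EFA=1, PA=2, ZFC + 'there is an inaccessible cardinal'=6, Pi^1_1-CA_0=3


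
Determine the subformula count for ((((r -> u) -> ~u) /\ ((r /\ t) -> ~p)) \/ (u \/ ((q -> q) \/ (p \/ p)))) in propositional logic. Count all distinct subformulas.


Formula: ((((r -> u) -> ~u) /\ ((r /\ t) -> ~p)) \/ (u \/ ((q -> q) \/ (p \/ p))))
Subformulas found:
  1. r
  2. q
  3. u
  4. t
  5. p
  6. ~p
  7. ~u
  8. (p \/ p)
  9. (q -> q)
  10. (r -> u)
  11. (r /\ t)
  12. ((r /\ t) -> ~p)
  13. ((r -> u) -> ~u)
  14. ((q -> q) \/ (p \/ p))
  15. (u \/ ((q -> q) \/ (p \/ p)))
  16. (((r -> u) -> ~u) /\ ((r /\ t) -> ~p))
  17. ((((r -> u) -> ~u) /\ ((r /\ t) -> ~p)) \/ (u \/ ((q -> q) \/ (p \/ p))))
Total distinct subformulas = 17

17


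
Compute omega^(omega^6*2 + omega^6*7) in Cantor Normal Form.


omega^(omega^6*2 + omega^6*7):
Both terms of the exponent have the same exponent 6, so they merge: omega^6*2 + omega^6*7 = omega^6*(2+7) = omega^6*9.
omega raised to a CNF ordinal is a single CNF term: Result = omega^(omega^6*9)

omega^(omega^6*9)


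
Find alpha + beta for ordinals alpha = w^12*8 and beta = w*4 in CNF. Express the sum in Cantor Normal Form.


Ordinal addition w^12*8 + w*4:
Leading exponent of alpha (12) > leading exponent of beta (1).
Since alpha's term has higher exponent than beta's leading term,
the sum is simply alpha followed by beta.
Result = w^12*8 + w*4

w^12*8 + w*4


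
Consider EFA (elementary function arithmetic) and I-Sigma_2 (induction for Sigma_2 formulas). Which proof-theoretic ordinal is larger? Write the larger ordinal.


Proof-theoretic ordinal of EFA (elementary function arithmetic): omega^3
Proof-theoretic ordinal of I-Sigma_2 (induction for Sigma_2 formulas): omega^(omega^omega)
Comparing: omega^3 < omega^(omega^omega).
The larger ordinal is omega^(omega^omega) (from I-Sigma_2 (induction for Sigma_2 formulas)).

omega^(omega^omega)


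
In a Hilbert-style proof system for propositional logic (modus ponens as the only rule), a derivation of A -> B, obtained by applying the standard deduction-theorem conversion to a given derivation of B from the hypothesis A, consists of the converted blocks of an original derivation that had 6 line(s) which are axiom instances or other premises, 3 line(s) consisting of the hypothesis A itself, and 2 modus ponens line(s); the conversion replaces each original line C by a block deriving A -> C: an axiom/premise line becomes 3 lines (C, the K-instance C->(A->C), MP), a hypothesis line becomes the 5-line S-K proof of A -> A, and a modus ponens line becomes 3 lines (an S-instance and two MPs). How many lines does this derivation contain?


Deduction-theorem conversion, block by block:
- 6 axiom/premise lines -> 3 lines each = 18
- 3 hypothesis lines -> 5 lines each (identity proof A->A) = 15
- 2 MP lines -> 3 lines each (S-instance, MP, MP) = 6
Total = 18 + 15 + 6 = 39 lines.

39


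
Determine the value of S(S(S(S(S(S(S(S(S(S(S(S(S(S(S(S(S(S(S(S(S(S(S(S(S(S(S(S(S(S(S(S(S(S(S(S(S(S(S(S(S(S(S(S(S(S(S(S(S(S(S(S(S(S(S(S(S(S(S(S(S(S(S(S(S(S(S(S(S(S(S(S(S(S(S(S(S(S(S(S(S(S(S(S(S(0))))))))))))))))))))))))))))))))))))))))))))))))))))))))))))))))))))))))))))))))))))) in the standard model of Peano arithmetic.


Counting successors applied to 0:
85 applications of S to 0 = 85

85


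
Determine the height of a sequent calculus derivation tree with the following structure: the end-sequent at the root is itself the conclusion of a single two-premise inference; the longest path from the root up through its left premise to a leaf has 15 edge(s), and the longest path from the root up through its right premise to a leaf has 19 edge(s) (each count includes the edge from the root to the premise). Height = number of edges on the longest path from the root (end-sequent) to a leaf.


Longest path through the left premise: 15 edges (measured from the branching sequent)
Longest path through the right premise: 19 edges
Height of the subtree rooted at the branching sequent: max(15, 19) = 19
The branching sequent is the root itself.
Total height = 19

19


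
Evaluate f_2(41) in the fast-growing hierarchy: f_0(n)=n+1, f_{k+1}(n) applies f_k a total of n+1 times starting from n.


f_2(41) = f_1^42(41)
f_1(m) = 2m + 1.
Iterating: f_1^k(n) = 2^k*(n+1) - 1.
f_2(41) = 2^42*(41+1) - 1 = 4398046511104*42 - 1 = 184717953466367

184717953466367


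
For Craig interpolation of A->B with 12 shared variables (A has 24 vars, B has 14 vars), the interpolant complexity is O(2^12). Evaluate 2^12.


Shared atoms = 12
Craig interpolant size bound = 2^12
= 4096

4096


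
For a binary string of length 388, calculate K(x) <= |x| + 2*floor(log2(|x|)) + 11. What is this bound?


floor(log2(388)) = 8
2 * 8 = 16
K(x) <= 388 + 16 + 11 = 415

415


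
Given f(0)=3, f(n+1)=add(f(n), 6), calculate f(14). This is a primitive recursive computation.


f(0) = 3
f(1) = add(f(0), 6) = add(3, 6) = 9
f(2) = add(f(1), 6) = add(9, 6) = 15
f(3) = add(f(2), 6) = add(15, 6) = 21
f(4) = add(f(3), 6) = add(21, 6) = 27
f(5) = add(f(4), 6) = add(27, 6) = 33
f(6) = add(f(5), 6) = add(33, 6) = 39
f(7) = add(f(6), 6) = add(39, 6) = 45
f(8) = add(f(7), 6) = add(45, 6) = 51
f(9) = add(f(8), 6) = add(51, 6) = 57
f(10) = add(f(9), 6) = add(57, 6) = 63
f(11) = add(f(10), 6) = add(63, 6) = 69
f(12) = add(f(11), 6) = add(69, 6) = 75
f(13) = add(f(12), 6) = add(75, 6) = 81
f(14) = add(f(13), 6) = add(81, 6) = 87


87


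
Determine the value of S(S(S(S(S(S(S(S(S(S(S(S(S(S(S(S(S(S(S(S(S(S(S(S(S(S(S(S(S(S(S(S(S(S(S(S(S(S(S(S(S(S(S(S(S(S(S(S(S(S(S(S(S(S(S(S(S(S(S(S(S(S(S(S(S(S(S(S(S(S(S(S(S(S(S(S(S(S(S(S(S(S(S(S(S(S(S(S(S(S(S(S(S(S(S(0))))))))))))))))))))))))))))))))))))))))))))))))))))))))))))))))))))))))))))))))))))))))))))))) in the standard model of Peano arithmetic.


Counting successors applied to 0:
95 applications of S to 0 = 95

95


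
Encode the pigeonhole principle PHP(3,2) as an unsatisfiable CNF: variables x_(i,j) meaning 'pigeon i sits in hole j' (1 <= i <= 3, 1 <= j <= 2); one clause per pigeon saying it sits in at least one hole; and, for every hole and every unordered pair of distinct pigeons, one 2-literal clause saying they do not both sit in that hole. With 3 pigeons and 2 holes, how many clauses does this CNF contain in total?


PHP(3,2): 3 pigeons, 2 holes, 3*2 = 6 variables.
- pigeon clauses: one per pigeon -> 3 clauses
- hole clauses: 2 holes * C(3,2) = 2 * 3 -> 6 clauses
Total clauses = 3 + 6 = 9

9


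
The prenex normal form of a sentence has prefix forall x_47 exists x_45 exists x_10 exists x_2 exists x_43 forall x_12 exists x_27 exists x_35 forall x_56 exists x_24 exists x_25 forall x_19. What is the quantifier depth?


Quantifier prefix has 12 quantifier symbols.
Quantifier depth = 12

12


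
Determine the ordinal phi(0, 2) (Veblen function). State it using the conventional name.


phi(0, 2):
phi(0, beta) = omega^beta by definition.
phi(0, 2) = omega^2

omega^2


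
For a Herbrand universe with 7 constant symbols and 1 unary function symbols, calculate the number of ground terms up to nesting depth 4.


Herbrand terms by depth:
Depth 0: 7 constants
Depth 1: 7 new terms (running total: 14)
Depth 2: 7 new terms (running total: 21)
Depth 3: 7 new terms (running total: 28)
Depth 4: 7 new terms (running total: 35)
Total distinct ground terms = 35

35


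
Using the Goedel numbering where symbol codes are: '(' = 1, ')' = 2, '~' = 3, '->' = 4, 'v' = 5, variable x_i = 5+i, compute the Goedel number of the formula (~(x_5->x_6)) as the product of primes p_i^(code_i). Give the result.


Formula: (~(x_5->x_6))
Symbol codes: [1, 3, 1, 10, 4, 11, 2, 2]
Primes: [2, 3, 5, 7, 11, 13, 17, 19]
p_1^1 = 2^1 = 2
p_2^3 = 3^3 = 27
p_3^1 = 5^1 = 5
p_4^10 = 7^10 = 282475249
p_5^4 = 11^4 = 14641
p_6^11 = 13^11 = 1792160394037
p_7^2 = 17^2 = 289
p_8^2 = 19^2 = 361
Product = 208783813081185499077901216626390

208783813081185499077901216626390


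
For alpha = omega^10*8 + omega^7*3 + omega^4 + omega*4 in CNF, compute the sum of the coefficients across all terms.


CNF: omega^10*8 + omega^7*3 + omega^4 + omega*4
Coefficients: 8 + 3 + 1 + 4 = 16

16


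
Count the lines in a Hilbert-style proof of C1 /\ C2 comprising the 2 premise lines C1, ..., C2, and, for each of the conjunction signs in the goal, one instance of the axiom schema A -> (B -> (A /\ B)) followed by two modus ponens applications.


Conjoining 2 premises:
- 2 premise lines
- the goal has 1 conjunction signs; each costs 1 axiom instance + 2 MP = 3 lines: 3 * 1 = 3
Total = 2 + 3 = 5 lines.

5


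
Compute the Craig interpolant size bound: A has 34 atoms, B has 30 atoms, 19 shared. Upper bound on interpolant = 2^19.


Shared atoms = 19
Craig interpolant size bound = 2^19
= 524288

524288


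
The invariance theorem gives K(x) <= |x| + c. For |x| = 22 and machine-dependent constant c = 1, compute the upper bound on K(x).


K(x) <= |x| + c = 22 + 1 = 23

23


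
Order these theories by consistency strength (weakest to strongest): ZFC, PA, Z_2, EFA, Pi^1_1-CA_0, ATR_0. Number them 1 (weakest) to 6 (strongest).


Ordering by consistency strength:
1. EFA
2. PA
3. ATR_0
4. Pi^1_1-CA_0
5. Z_2
6. ZFC


ZFC=6, PA=2, Z_2=5, EFA=1, Pi^1_1-CA_0=4, ATR_0=3


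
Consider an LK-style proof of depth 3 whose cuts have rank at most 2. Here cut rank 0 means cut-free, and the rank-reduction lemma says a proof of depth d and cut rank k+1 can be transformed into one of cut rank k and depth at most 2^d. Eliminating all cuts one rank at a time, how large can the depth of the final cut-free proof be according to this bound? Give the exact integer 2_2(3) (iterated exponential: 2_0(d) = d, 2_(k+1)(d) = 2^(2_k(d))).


Each rank reduction sends depth d to at most 2^d; cut rank r needs r reductions.
2_0(3) = 3
2_1(3) = 2^3 = 8
2_2(3) = 2^8 = 256
Cut-free depth bound = 256

256


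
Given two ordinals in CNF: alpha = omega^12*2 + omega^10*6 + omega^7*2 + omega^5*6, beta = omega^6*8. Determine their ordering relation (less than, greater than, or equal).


Compare term by term from highest exponent:
alpha = omega^12*2 + omega^10*6 + omega^7*2 + omega^5*6
beta = omega^6*8
Term 1: alpha has omega^12*2, beta has omega^6*8
Term 2: alpha has omega^10*6, beta has omega^0*0
Term 3: alpha has omega^7*2, beta has omega^0*0
Term 4: alpha has omega^5*6, beta has omega^0*0
Result: alpha > beta

alpha > beta


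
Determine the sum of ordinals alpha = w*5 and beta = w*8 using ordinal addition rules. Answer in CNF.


Ordinal addition w*5 + w*8:
Both terms have the same exponent 1.
w^e*c + w^e*d = w^e*(c+d).
Result = w^1*(5+8) = w*13

w*13


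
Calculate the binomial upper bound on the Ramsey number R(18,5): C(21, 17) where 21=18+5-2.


R(18,5) <= C(18+5-2, 18-1) = C(21, 17)
C(21, 17) = 21! / (17! * 4!)
= 5985

5985


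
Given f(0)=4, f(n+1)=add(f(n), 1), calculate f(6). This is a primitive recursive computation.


f(0) = 4
f(1) = add(f(0), 1) = add(4, 1) = 5
f(2) = add(f(1), 1) = add(5, 1) = 6
f(3) = add(f(2), 1) = add(6, 1) = 7
f(4) = add(f(3), 1) = add(7, 1) = 8
f(5) = add(f(4), 1) = add(8, 1) = 9
f(6) = add(f(5), 1) = add(9, 1) = 10


10


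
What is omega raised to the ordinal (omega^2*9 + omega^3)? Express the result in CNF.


omega^(omega^2*9 + omega^3):
In ordinal addition a term is absorbed by a following term of strictly larger exponent: 2 < 3, so omega^2*9 + omega^3 = omega^3.
omega raised to a CNF ordinal is a single CNF term: Result = omega^(omega^3)

omega^(omega^3)


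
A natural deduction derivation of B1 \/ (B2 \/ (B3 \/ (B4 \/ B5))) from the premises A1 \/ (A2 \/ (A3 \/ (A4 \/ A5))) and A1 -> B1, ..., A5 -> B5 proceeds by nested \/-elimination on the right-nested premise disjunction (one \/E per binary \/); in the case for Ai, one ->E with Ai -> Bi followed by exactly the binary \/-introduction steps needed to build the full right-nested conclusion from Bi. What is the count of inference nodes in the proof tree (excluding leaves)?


Constructive dilemma with 5 branches, all disjunctions right-nested:
- \/E: the premise has 4 binary \/, each eliminated once: 4 nodes.
- ->E: one per case (Ai with Ai -> Bi gives Bi): 5 nodes.
- \/I: in case i < n, Bi needs 1 step to form Bi \/ (B(i+1) \/ ...) and then i-1 steps to prepend B(i-1), ..., B1, i.e. i steps; in case i = n, B5 needs 4 prepend steps.
  \/I total = (1 + 2 + ... + 4) + 4 = 10 + 4 = 14 nodes.
Total = 4 + 5 + 14 = 23

23


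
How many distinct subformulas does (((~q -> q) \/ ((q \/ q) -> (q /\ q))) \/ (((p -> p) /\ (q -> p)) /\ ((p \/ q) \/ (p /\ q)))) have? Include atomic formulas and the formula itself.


Formula: (((~q -> q) \/ ((q \/ q) -> (q /\ q))) \/ (((p -> p) /\ (q -> p)) /\ ((p \/ q) \/ (p /\ q))))
Subformulas found:
  1. q
  2. p
  3. ~q
  4. (p -> p)
  5. (p \/ q)
  6. (p /\ q)
  7. (q /\ q)
  8. (q \/ q)
  9. (q -> p)
  10. (~q -> q)
  11. ((q \/ q) -> (q /\ q))
  12. ((p -> p) /\ (q -> p))
  13. ((p \/ q) \/ (p /\ q))
  14. ((~q -> q) \/ ((q \/ q) -> (q /\ q)))
  15. (((p -> p) /\ (q -> p)) /\ ((p \/ q) \/ (p /\ q)))
  16. (((~q -> q) \/ ((q \/ q) -> (q /\ q))) \/ (((p -> p) /\ (q -> p)) /\ ((p \/ q) \/ (p /\ q))))
Total distinct subformulas = 16

16


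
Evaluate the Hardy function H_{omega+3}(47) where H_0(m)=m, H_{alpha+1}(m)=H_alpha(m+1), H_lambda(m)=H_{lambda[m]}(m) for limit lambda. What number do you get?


H_{omega+3}(47):
Unwind the 3 successor steps: H_{omega+3}(47) = H_omega(47+3) = H_omega(50).
H_omega(m) = H_m(m) = m + m = 2m.
Result = 2 * 50 = 100

100


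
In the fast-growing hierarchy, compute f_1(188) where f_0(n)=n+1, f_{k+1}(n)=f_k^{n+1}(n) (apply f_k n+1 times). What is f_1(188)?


f_1(188) = f_0^189(188)
f_0 adds 1 each time, applied 189 times.
f_1(188) = 188 + 189 = 377

377


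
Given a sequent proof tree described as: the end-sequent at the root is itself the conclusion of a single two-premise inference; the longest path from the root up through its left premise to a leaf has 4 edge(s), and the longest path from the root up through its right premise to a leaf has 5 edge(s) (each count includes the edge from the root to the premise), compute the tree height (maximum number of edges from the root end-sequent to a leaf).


Longest path through the left premise: 4 edges (measured from the branching sequent)
Longest path through the right premise: 5 edges
Height of the subtree rooted at the branching sequent: max(4, 5) = 5
The branching sequent is the root itself.
Total height = 5

5


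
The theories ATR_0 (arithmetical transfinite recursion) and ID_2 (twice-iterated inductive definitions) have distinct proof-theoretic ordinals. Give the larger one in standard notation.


Proof-theoretic ordinal of ATR_0 (arithmetical transfinite recursion): Gamma_0
Proof-theoretic ordinal of ID_2 (twice-iterated inductive definitions): psi_0(epsilon_{Omega_2+1})
Comparing: Gamma_0 < psi_0(epsilon_{Omega_2+1}).
The larger ordinal is psi_0(epsilon_{Omega_2+1}) (from ID_2 (twice-iterated inductive definitions)).

psi_0(epsilon_{Omega_2+1})


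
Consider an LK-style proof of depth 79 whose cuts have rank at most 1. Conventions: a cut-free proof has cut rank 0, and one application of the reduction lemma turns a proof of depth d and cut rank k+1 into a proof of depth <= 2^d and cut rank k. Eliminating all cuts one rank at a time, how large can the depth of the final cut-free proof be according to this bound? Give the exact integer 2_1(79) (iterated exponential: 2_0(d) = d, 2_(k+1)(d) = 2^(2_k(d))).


Each rank reduction sends depth d to at most 2^d; cut rank r needs r reductions.
2_0(79) = 79
2_1(79) = 2^79 = 604462909807314587353088
Cut-free depth bound = 604462909807314587353088

604462909807314587353088


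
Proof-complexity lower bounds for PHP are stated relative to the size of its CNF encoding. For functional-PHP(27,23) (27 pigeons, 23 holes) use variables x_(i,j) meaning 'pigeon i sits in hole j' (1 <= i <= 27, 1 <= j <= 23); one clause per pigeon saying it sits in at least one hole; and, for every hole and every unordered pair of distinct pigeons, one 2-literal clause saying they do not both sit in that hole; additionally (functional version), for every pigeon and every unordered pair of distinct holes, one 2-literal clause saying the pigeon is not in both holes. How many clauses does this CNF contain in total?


functional-PHP(27,23): 27 pigeons, 23 holes, 27*23 = 621 variables.
- pigeon clauses: one per pigeon -> 27 clauses
- hole clauses: 23 holes * C(27,2) = 23 * 351 -> 8073 clauses
- functional clauses: 27 pigeons * C(23,2) = 27 * 253 -> 6831 clauses
Total clauses = 27 + 8073 + 6831 = 14931

14931


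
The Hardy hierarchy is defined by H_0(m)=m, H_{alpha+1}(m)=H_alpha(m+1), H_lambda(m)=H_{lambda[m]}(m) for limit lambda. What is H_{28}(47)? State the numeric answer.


H_28(47):
For finite ordinals k, H_k(n) = n + k (each successor step adds 1).
H_28(47) = 47 + 28 = 75

75


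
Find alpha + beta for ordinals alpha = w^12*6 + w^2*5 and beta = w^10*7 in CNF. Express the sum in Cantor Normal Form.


Ordinal addition (w^12*6 + w^2*5) + w^10*7:
alpha's leading term has exponent 12 > beta's exponent 10, so it survives.
alpha's tail term has exponent 2 < beta's exponent 10, so it is absorbed by beta.
In ordinal addition, any term followed by a strictly larger-exponent term is absorbed.
Result = w^12*6 + w^10*7

w^12*6 + w^10*7


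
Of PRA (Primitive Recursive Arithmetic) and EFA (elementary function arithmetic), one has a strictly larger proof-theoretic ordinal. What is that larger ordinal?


Proof-theoretic ordinal of PRA (Primitive Recursive Arithmetic): omega^omega
Proof-theoretic ordinal of EFA (elementary function arithmetic): omega^3
Comparing: omega^3 < omega^omega.
The larger ordinal is omega^omega (from PRA (Primitive Recursive Arithmetic)).

omega^omega


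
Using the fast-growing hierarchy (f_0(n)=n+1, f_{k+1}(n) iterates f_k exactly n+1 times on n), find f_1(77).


f_1(77) = f_0^78(77)
f_0 adds 1 each time, applied 78 times.
f_1(77) = 77 + 78 = 155

155


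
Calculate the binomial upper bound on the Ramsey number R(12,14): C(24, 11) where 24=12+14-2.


R(12,14) <= C(12+14-2, 12-1) = C(24, 11)
C(24, 11) = 24! / (11! * 13!)
= 2496144

2496144


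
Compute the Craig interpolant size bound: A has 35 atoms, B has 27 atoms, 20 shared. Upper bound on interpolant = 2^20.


Shared atoms = 20
Craig interpolant size bound = 2^20
= 1048576

1048576


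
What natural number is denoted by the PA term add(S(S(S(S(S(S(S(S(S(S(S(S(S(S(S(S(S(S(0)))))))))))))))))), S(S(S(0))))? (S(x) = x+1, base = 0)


add(S^18(0), S^3(0)):
S^18(0) = 18
S^3(0) = 3
18 + 3 = 21

21


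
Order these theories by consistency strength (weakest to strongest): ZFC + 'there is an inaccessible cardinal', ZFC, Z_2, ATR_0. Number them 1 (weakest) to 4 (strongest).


Ordering by consistency strength:
1. ATR_0
2. Z_2
3. ZFC
4. ZFC + 'there is an inaccessible cardinal'


ZFC + 'there is an inaccessible cardinal'=4, ZFC=3, Z_2=2, ATR_0=1


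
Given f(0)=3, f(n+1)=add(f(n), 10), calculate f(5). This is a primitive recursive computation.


f(0) = 3
f(1) = add(f(0), 10) = add(3, 10) = 13
f(2) = add(f(1), 10) = add(13, 10) = 23
f(3) = add(f(2), 10) = add(23, 10) = 33
f(4) = add(f(3), 10) = add(33, 10) = 43
f(5) = add(f(4), 10) = add(43, 10) = 53


53


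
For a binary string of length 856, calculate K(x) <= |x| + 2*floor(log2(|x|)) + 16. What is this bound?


floor(log2(856)) = 9
2 * 9 = 18
K(x) <= 856 + 18 + 16 = 890

890


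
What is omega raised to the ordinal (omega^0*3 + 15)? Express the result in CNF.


omega^(omega^0*3 + 15):
omega^0 = 1, so the exponent is 3 + 15 = 18 (finite ordinal addition).
Result = omega^18, already a single CNF term.

omega^18


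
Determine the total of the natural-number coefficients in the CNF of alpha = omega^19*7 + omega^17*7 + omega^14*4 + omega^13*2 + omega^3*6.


CNF: omega^19*7 + omega^17*7 + omega^14*4 + omega^13*2 + omega^3*6
Coefficients: 7 + 7 + 4 + 2 + 6 = 26

26


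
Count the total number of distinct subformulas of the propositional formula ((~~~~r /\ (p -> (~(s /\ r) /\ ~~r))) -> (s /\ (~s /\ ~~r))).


Formula: ((~~~~r /\ (p -> (~(s /\ r) /\ ~~r))) -> (s /\ (~s /\ ~~r)))
Subformulas found:
  1. r
  2. s
  3. p
  4. ~r
  5. ~s
  6. ~~r
  7. ~~~r
  8. ~~~~r
  9. (s /\ r)
  10. ~(s /\ r)
  11. (~s /\ ~~r)
  12. (s /\ (~s /\ ~~r))
  13. (~(s /\ r) /\ ~~r)
  14. (p -> (~(s /\ r) /\ ~~r))
  15. (~~~~r /\ (p -> (~(s /\ r) /\ ~~r)))
  16. ((~~~~r /\ (p -> (~(s /\ r) /\ ~~r))) -> (s /\ (~s /\ ~~r)))
Total distinct subformulas = 16

16


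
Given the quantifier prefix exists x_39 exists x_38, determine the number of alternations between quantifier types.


Walk the prefix and count type changes:
  position 1: exists -> exists
Total alternations = 0

0


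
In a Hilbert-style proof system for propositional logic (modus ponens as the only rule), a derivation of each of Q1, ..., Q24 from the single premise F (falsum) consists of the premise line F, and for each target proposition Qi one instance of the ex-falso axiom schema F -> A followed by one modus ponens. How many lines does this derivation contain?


Ex falso, line by line:
- 1 premise line (F)
- 24 targets, each needing 1 axiom instance (F -> Qi) + 1 MP = 2 lines: 2 * 24 = 48
Total = 1 + 48 = 49 lines.

49


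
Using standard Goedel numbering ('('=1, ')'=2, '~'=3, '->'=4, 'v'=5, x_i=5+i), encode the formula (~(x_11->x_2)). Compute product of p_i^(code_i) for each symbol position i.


Formula: (~(x_11->x_2))
Symbol codes: [1, 3, 1, 16, 4, 7, 2, 2]
Primes: [2, 3, 5, 7, 11, 13, 17, 19]
p_1^1 = 2^1 = 2
p_2^3 = 3^3 = 27
p_3^1 = 5^1 = 5
p_4^16 = 7^16 = 33232930569601
p_5^4 = 11^4 = 14641
p_6^7 = 13^7 = 62748517
p_7^2 = 17^2 = 289
p_8^2 = 19^2 = 361
Product = 860026148425769153076432906231510

860026148425769153076432906231510


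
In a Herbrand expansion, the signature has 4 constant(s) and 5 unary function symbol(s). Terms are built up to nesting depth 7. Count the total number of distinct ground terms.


Herbrand terms by depth:
Depth 0: 4 constants
Depth 1: 20 new terms (running total: 24)
Depth 2: 100 new terms (running total: 124)
Depth 3: 500 new terms (running total: 624)
Depth 4: 2500 new terms (running total: 3124)
Depth 5: 12500 new terms (running total: 15624)
Depth 6: 62500 new terms (running total: 78124)
Depth 7: 312500 new terms (running total: 390624)
Total distinct ground terms = 390624

390624


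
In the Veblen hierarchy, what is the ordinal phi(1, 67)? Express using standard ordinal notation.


phi(1, 67):
phi(1, beta) = epsilon_beta (the beta-th epsilon number).
phi(1, 67) = epsilon_67

epsilon_67


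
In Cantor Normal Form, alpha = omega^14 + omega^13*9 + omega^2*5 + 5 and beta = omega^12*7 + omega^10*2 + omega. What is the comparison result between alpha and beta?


Compare term by term from highest exponent:
alpha = omega^14 + omega^13*9 + omega^2*5 + 5
beta = omega^12*7 + omega^10*2 + omega
Term 1: alpha has omega^14*1, beta has omega^12*7
Term 2: alpha has omega^13*9, beta has omega^10*2
Term 3: alpha has omega^2*5, beta has omega^1*1
Term 4: alpha has omega^0*5, beta has omega^0*0
Result: alpha > beta

alpha > beta


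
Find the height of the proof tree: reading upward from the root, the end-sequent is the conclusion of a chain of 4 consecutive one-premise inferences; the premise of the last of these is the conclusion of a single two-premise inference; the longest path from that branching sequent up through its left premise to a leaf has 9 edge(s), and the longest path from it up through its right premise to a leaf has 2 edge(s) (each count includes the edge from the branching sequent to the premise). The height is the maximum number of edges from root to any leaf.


Longest path through the left premise: 9 edges (measured from the branching sequent)
Longest path through the right premise: 2 edges
Height of the subtree rooted at the branching sequent: max(9, 2) = 9
The branching sequent sits 4 edges above the root (the chain of one-premise inferences), so height = 9 + 4 = 13

13


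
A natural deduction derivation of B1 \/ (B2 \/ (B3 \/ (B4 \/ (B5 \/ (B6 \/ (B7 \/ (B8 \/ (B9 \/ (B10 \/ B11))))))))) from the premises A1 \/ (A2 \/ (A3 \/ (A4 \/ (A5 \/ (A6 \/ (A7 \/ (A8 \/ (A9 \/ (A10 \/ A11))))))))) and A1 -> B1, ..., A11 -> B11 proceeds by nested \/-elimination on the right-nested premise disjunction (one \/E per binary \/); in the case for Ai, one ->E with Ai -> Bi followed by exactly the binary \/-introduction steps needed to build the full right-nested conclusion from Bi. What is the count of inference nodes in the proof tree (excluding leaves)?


Constructive dilemma with 11 branches, all disjunctions right-nested:
- \/E: the premise has 10 binary \/, each eliminated once: 10 nodes.
- ->E: one per case (Ai with Ai -> Bi gives Bi): 11 nodes.
- \/I: in case i < n, Bi needs 1 step to form Bi \/ (B(i+1) \/ ...) and then i-1 steps to prepend B(i-1), ..., B1, i.e. i steps; in case i = n, B11 needs 10 prepend steps.
  \/I total = (1 + 2 + ... + 10) + 10 = 55 + 10 = 65 nodes.
Total = 10 + 11 + 65 = 86

86
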